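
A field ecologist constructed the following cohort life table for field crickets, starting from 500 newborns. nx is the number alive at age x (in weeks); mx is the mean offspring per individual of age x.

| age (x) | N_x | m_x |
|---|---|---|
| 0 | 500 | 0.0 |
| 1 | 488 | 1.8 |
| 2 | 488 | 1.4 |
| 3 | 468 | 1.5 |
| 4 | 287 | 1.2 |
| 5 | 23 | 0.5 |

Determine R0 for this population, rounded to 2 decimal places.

5.24

lx = nx/n0 = nx/500: 1, 0.976, 0.976, 0.936, 0.574, 0.046
lx·mx by age: 0, 1.7568, 1.3664, 1.404, 0.6888, 0.023
R0 = Σ lx·mx = 5.239 → 5.24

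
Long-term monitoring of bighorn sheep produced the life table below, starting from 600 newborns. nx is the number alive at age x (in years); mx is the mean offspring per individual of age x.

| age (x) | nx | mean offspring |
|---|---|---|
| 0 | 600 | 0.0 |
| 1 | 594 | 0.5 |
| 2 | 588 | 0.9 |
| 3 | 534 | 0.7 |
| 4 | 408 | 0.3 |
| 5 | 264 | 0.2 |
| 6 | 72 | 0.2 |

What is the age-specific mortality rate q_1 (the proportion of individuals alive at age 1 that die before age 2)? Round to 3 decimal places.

lx = nx/n0 = nx/600: 1, 0.99, 0.98, 0.89, 0.68, 0.44, 0.12
q_1 = (l_1 − l_2) / l_1 = (0.99 − 0.98) / 0.99
     = 0.01 / 0.99 = 0.010101… → 0.010

0.010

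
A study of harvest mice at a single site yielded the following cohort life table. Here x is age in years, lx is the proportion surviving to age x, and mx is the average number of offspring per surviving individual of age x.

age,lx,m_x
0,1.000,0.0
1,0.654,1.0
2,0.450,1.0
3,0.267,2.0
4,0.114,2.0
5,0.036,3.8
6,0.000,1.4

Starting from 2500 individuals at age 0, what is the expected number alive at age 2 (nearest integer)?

Expected survivors = N0 · l_2 = 2500 × 0.450 = 1125 → 1125

1125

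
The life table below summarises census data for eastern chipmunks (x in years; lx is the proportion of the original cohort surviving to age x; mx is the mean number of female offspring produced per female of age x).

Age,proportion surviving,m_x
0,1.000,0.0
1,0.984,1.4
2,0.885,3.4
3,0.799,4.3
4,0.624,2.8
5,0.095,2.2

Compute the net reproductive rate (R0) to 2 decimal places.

lx·mx by age: 0, 1.3776, 3.009, 3.4357, 1.7472, 0.209
R0 = Σ lx·mx = 9.7785 → 9.78

9.78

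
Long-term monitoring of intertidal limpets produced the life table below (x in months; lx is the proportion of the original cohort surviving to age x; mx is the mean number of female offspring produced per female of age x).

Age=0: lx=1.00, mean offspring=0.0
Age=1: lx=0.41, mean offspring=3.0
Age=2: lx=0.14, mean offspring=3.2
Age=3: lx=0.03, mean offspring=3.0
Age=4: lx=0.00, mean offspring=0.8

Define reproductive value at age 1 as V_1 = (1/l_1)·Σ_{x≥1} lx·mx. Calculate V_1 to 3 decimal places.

lx·mx for x ≥ 1: 1.23, 0.448, 0.09, 0 → sum = 1.768
V_1 = 1.768 / l_1 = 1.768 / 0.41 = 4.312195… → 4.312

4.312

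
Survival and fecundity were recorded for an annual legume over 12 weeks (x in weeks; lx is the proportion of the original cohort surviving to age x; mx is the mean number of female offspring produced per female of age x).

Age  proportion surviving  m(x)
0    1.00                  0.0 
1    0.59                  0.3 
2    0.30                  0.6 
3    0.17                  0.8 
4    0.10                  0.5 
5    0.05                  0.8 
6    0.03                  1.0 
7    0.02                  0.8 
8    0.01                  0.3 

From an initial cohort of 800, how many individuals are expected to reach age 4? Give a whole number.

Expected survivors = N0 · l_4 = 800 × 0.10 = 80 → 80

80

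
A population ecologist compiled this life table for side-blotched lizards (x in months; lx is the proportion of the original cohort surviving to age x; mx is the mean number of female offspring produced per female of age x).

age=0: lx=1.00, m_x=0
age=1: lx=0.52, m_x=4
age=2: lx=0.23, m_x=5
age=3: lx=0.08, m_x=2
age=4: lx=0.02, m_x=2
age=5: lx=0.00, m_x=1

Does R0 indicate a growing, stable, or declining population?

growing

R0 = Σ lx·mx = 0 + 2.08 + 1.15 + 0.16 + 0.04 + 0 = 3.43
R0 > 1, so the population is growing.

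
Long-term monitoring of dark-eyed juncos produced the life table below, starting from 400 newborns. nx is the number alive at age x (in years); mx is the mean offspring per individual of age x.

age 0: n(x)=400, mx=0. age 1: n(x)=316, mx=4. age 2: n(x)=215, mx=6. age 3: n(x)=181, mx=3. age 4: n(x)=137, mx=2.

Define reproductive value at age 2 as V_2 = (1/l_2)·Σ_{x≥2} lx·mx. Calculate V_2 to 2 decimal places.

lx = nx/n0 = nx/400: 1, 0.79, 0.5375, 0.4525, 0.3425
lx·mx for x ≥ 2: 3.225, 1.3575, 0.685 → sum = 5.2675
V_2 = 5.2675 / l_2 = 5.2675 / 0.5375 = 9.8 → 9.80

9.80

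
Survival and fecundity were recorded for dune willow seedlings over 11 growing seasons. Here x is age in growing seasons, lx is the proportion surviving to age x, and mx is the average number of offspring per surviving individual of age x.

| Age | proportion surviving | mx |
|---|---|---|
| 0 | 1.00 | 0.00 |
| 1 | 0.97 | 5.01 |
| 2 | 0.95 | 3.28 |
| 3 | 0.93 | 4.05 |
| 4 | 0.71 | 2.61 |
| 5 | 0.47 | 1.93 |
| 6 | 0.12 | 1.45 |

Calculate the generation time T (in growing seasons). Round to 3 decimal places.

lx·mx: 0, 4.8597, 3.116, 3.7665, 1.8531, 0.9071, 0.174 → R0 = 14.6764
x·lx·mx: 0, 4.8597, 6.232, 11.2995, 7.4124, 4.5355, 1.044 → Σ = 35.3831
T = 35.3831 / 14.6764 = 2.410884… → 2.411

2.411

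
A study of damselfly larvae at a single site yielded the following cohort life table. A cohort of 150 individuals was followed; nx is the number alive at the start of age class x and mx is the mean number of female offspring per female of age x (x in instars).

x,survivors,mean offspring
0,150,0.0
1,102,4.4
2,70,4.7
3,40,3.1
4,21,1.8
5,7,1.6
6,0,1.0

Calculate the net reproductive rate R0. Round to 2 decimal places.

6.34

lx = nx/n0 = nx/150: 1, 0.68, 0.46667…, 0.26667…, 0.14, 0.04667…, 0
lx·mx by age: 0, 2.992, 2.193333…, 0.826667…, 0.252, 0.074667…, 0
R0 = Σ lx·mx = 6.338667… → 6.34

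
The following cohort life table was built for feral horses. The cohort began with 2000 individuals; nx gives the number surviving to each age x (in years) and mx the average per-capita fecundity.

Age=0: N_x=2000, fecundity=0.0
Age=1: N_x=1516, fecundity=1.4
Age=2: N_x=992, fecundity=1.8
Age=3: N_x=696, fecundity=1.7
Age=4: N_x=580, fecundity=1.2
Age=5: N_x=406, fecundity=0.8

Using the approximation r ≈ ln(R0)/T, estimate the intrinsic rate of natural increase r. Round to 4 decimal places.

0.5002

lx = nx/n0 = nx/2000: 1, 0.758, 0.496, 0.348, 0.29, 0.203
R0 = Σ lx·mx = 0 + 1.0612 + 0.8928 + 0.5916 + 0.348 + 0.1624 = 3.056
Σ x·lx·mx = 6.8256; T = 6.8256/3.056 = 2.23351…
r ≈ ln(R0)/T = ln(3.056)/2.23351… = 0.500158… → 0.5002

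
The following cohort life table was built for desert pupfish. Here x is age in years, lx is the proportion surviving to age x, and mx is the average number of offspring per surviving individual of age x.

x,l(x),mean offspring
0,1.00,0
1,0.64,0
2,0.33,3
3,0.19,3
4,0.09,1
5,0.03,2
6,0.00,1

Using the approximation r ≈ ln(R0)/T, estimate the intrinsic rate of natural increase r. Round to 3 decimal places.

R0 = Σ lx·mx = 0 + 0 + 0.99 + 0.57 + 0.09 + 0.06 + 0 = 1.71
Σ x·lx·mx = 4.35; T = 4.35/1.71 = 2.54386…
r ≈ ln(R0)/T = ln(1.71)/2.54386… = 0.2109… → 0.211

0.211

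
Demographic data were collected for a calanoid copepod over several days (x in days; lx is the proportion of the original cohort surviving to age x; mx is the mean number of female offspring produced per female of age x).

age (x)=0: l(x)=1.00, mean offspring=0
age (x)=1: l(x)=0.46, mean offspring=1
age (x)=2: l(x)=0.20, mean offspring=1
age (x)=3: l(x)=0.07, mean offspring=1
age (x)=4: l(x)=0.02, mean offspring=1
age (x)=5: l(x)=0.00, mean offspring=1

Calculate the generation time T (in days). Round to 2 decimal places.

lx·mx: 0, 0.46, 0.2, 0.07, 0.02, 0 → R0 = 0.75
x·lx·mx: 0, 0.46, 0.4, 0.21, 0.08, 0 → Σ = 1.15
T = 1.15 / 0.75 = 1.533333… → 1.53

1.53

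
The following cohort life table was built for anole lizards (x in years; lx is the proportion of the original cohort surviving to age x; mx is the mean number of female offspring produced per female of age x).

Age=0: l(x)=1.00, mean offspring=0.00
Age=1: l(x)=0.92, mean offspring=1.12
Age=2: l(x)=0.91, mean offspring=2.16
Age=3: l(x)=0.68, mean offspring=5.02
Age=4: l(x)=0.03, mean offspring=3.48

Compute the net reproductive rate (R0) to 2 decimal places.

lx·mx by age: 0, 1.0304, 1.9656, 3.4136, 0.1044
R0 = Σ lx·mx = 6.514 → 6.51

6.51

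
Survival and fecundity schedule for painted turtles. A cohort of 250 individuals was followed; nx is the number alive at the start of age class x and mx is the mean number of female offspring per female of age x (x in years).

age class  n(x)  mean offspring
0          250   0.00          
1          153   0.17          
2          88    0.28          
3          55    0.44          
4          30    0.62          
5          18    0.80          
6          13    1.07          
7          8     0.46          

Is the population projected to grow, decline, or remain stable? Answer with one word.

lx = nx/n0 = nx/250: 1, 0.612, 0.352, 0.22, 0.12, 0.072, 0.052, 0.032
R0 = Σ lx·mx = 0 + 0.10404 + 0.09856 + 0.0968 + 0.0744 + 0.0576 + 0.05564 + 0.01472 = 0.50176
R0 < 1, so the population is declining.

declining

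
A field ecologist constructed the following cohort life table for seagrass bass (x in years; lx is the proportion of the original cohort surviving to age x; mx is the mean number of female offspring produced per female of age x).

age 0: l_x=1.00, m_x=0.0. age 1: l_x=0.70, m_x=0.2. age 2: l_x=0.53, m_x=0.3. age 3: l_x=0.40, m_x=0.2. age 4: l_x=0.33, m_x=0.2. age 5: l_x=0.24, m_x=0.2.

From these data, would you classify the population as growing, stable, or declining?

R0 = Σ lx·mx = 0 + 0.14 + 0.159 + 0.08 + 0.066 + 0.048 = 0.493
R0 < 1, so the population is declining.

declining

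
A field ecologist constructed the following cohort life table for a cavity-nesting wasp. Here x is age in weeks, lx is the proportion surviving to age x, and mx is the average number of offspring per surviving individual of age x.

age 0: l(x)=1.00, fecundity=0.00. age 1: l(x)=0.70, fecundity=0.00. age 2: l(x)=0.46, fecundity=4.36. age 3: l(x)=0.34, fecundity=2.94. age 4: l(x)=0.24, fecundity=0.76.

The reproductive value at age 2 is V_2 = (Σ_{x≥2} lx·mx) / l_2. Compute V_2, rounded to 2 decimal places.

6.93

lx·mx for x ≥ 2: 2.0056, 0.9996, 0.1824 → sum = 3.1876
V_2 = 3.1876 / l_2 = 3.1876 / 0.46 = 6.929565… → 6.93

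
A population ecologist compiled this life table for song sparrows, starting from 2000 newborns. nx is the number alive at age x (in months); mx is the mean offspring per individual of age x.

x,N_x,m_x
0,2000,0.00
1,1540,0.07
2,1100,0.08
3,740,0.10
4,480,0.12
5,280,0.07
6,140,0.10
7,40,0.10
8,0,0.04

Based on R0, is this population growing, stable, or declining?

lx = nx/n0 = nx/2000: 1, 0.77, 0.55, 0.37, 0.24, 0.14, 0.07, 0.02, 0
R0 = Σ lx·mx = 0 + 0.0539 + 0.044 + 0.037 + 0.0288 + 0.0098 + 0.007 + 0.002 + 0 = 0.1825
R0 < 1, so the population is declining.

declining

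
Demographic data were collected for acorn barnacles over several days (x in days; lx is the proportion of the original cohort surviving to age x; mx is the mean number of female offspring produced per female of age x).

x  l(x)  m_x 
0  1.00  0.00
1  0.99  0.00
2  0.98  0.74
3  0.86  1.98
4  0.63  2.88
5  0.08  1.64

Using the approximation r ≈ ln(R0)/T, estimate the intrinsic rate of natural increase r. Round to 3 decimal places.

0.446

R0 = Σ lx·mx = 0 + 0 + 0.7252 + 1.7028 + 1.8144 + 0.1312 = 4.3736
Σ x·lx·mx = 14.4724; T = 14.4724/4.3736 = 3.30904…
r ≈ ln(R0)/T = ln(4.3736)/3.30904… = 0.44593… → 0.446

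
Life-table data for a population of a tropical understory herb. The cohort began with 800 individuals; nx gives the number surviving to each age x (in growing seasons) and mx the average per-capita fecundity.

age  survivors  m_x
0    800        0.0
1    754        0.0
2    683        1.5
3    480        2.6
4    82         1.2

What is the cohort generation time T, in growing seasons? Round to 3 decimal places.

lx = nx/n0 = nx/800: 1, 0.9425, 0.85375, 0.6, 0.1025
lx·mx: 0, 0, 1.280625, 1.56, 0.123 → R0 = 2.963625
x·lx·mx: 0, 0, 2.56125, 4.68, 0.492 → Σ = 7.73325
T = 7.73325 / 2.963625 = 2.609389… → 2.609

2.609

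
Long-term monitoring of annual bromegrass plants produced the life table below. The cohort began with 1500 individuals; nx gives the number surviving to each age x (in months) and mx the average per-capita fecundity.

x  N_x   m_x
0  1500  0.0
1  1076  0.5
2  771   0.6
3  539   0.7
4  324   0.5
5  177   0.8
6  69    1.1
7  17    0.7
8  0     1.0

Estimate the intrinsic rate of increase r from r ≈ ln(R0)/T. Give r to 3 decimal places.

lx = nx/n0 = nx/1500: 1, 0.71733…, 0.514, 0.35933…, 0.216, 0.118, 0.046, 0.01133…, 0
R0 = Σ lx·mx = 0 + 0.35867… + 0.3084 + 0.25153… + 0.108 + 0.0944 + 0.0506 + 0.00793… + 0 = 1.179533…
Σ x·lx·mx = 2.9932…; T = 2.9932…/1.179533… = 2.53761…
r ≈ ln(R0)/T = ln(1.179533…)/2.53761… = 0.06507… → 0.065

0.065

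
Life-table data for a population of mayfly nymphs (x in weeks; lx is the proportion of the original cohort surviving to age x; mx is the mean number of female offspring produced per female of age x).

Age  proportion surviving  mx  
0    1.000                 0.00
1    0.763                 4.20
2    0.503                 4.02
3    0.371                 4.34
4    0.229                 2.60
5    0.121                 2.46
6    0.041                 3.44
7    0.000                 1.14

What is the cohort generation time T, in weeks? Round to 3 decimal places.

lx·mx: 0, 3.2046, 2.02206, 1.61014, 0.5954, 0.29766, 0.14104, 0 → R0 = 7.8709
x·lx·mx: 0, 3.2046, 4.04412, 4.83042, 2.3816, 1.4883, 0.84624, 0 → Σ = 16.79528
T = 16.79528 / 7.8709 = 2.133845… → 2.134

2.134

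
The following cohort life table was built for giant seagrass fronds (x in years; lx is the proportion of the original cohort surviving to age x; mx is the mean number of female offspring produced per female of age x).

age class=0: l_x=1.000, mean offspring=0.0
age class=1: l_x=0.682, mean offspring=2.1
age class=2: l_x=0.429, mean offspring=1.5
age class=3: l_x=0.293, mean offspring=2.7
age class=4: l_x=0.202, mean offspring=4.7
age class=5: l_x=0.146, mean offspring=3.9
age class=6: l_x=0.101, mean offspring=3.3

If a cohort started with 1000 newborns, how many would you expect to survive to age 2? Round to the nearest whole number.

429

Expected survivors = N0 · l_2 = 1000 × 0.429 = 429 → 429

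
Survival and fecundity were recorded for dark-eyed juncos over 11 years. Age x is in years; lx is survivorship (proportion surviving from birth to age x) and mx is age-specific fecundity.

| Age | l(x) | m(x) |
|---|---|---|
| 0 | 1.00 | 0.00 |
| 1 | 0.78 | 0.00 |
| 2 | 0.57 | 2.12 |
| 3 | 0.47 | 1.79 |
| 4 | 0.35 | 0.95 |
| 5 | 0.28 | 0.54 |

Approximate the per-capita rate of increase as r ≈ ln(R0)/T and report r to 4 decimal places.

0.3351

R0 = Σ lx·mx = 0 + 0 + 1.2084 + 0.8413 + 0.3325 + 0.1512 = 2.5334
Σ x·lx·mx = 7.0267; T = 7.0267/2.5334 = 2.77362…
r ≈ ln(R0)/T = ln(2.5334)/2.77362… = 0.335144… → 0.3351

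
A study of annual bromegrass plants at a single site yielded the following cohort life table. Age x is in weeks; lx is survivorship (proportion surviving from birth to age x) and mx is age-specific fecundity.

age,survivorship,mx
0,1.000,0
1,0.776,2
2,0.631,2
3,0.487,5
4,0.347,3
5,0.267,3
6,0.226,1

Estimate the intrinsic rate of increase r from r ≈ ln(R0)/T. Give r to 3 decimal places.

0.697

R0 = Σ lx·mx = 0 + 1.552 + 1.262 + 2.435 + 1.041 + 0.801 + 0.226 = 7.317
Σ x·lx·mx = 20.906; T = 20.906/7.317 = 2.85718…
r ≈ ln(R0)/T = ln(7.317)/2.85718… = 0.69656… → 0.697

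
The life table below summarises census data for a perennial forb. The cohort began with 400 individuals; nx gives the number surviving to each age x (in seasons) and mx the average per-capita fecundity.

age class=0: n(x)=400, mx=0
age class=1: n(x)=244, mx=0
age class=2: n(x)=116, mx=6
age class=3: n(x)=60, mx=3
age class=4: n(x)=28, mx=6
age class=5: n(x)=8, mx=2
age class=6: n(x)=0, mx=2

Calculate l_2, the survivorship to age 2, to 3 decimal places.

l_2 = n_2/n_0 = 116/400 = 0.29 → 0.290

0.290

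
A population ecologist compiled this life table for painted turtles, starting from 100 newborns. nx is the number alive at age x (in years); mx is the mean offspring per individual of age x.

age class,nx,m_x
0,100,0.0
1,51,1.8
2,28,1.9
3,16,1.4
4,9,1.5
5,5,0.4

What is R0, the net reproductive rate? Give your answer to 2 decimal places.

1.83

lx = nx/n0 = nx/100: 1, 0.51, 0.28, 0.16, 0.09, 0.05
lx·mx by age: 0, 0.918, 0.532, 0.224, 0.135, 0.02
R0 = Σ lx·mx = 1.829 → 1.83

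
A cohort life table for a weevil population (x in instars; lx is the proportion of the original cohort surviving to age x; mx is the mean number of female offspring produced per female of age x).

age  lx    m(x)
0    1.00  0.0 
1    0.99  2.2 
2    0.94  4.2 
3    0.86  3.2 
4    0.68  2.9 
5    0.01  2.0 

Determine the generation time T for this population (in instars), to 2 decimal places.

2.42

lx·mx: 0, 2.178, 3.948, 2.752, 1.972, 0.02 → R0 = 10.87
x·lx·mx: 0, 2.178, 7.896, 8.256, 7.888, 0.1 → Σ = 26.318
T = 26.318 / 10.87 = 2.421159… → 2.42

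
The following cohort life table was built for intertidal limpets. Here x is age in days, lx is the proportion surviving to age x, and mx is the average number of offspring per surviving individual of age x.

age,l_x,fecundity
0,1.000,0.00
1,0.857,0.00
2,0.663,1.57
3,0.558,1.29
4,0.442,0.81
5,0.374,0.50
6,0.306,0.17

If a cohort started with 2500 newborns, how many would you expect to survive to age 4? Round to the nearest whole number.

1105

Expected survivors = N0 · l_4 = 2500 × 0.442 = 1105 → 1105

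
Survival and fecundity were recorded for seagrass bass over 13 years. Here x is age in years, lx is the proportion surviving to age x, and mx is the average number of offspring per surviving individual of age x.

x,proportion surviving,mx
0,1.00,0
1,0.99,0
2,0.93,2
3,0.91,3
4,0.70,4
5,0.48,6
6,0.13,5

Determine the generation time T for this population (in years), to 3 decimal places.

3.792

lx·mx: 0, 0, 1.86, 2.73, 2.8, 2.88, 0.65 → R0 = 10.92
x·lx·mx: 0, 0, 3.72, 8.19, 11.2, 14.4, 3.9 → Σ = 41.41
T = 41.41 / 10.92 = 3.792125… → 3.792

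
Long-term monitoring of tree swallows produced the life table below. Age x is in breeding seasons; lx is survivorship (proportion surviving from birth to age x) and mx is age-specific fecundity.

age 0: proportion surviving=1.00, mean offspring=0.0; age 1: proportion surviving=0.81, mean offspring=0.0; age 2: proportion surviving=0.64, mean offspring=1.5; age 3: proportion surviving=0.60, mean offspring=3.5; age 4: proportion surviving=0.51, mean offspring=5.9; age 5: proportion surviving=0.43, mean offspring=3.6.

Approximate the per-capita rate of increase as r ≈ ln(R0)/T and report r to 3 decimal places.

R0 = Σ lx·mx = 0 + 0 + 0.96 + 2.1 + 3.009 + 1.548 = 7.617
Σ x·lx·mx = 27.996; T = 27.996/7.617 = 3.67546…
r ≈ ln(R0)/T = ln(7.617)/3.67546… = 0.55242… → 0.552

0.552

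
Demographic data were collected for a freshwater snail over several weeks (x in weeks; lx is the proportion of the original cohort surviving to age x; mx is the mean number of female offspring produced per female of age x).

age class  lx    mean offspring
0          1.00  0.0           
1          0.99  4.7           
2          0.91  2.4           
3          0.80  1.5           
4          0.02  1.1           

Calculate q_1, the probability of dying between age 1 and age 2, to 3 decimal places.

q_1 = (l_1 − l_2) / l_1 = (0.99 − 0.91) / 0.99
     = 0.08 / 0.99 = 0.080808… → 0.081

0.081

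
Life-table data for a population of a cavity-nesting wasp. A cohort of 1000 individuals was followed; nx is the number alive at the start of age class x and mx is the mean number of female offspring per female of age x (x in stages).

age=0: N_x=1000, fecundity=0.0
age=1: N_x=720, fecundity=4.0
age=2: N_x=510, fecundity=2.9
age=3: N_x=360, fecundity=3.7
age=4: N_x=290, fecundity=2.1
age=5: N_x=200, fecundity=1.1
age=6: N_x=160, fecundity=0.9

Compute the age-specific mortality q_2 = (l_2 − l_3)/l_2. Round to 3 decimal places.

0.294

lx = nx/n0 = nx/1000: 1, 0.72, 0.51, 0.36, 0.29, 0.2, 0.16
q_2 = (l_2 − l_3) / l_2 = (0.51 − 0.36) / 0.51
     = 0.15 / 0.51 = 0.294118… → 0.294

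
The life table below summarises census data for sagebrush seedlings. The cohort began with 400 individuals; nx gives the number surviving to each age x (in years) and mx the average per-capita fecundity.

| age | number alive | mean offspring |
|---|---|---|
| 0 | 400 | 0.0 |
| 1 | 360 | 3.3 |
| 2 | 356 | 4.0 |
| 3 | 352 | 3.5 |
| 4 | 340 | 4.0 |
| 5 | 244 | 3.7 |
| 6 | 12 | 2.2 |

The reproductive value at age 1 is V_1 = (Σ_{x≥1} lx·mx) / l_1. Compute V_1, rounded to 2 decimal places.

17.04

lx = nx/n0 = nx/400: 1, 0.9, 0.89, 0.88, 0.85, 0.61, 0.03
lx·mx for x ≥ 1: 2.97, 3.56, 3.08, 3.4, 2.257, 0.066 → sum = 15.333
V_1 = 15.333 / l_1 = 15.333 / 0.9 = 17.036667… → 17.04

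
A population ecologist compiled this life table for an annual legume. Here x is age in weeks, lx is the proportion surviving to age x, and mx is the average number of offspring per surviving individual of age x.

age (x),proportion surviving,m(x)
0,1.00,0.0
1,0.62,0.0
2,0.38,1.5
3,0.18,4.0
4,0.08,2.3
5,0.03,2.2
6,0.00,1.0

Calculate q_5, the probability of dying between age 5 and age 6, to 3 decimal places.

q_5 = (l_5 − l_6) / l_5 = (0.03 − 0) / 0.03
     = 0.03 / 0.03 = 1 → 1.000

1.000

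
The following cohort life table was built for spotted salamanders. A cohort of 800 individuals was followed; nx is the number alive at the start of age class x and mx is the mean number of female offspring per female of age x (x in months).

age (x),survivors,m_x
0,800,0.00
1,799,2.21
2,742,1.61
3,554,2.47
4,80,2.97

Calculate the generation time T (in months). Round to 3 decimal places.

2.017

lx = nx/n0 = nx/800: 1, 0.99875, 0.9275, 0.6925, 0.1
lx·mx: 0, 2.207238…, 1.493275, 1.710475, 0.297 → R0 = 5.707988…
x·lx·mx: 0, 2.207238…, 2.98655, 5.131425, 1.188 → Σ = 11.513213…
T = 11.513213… / 5.707988… = 2.017035… → 2.017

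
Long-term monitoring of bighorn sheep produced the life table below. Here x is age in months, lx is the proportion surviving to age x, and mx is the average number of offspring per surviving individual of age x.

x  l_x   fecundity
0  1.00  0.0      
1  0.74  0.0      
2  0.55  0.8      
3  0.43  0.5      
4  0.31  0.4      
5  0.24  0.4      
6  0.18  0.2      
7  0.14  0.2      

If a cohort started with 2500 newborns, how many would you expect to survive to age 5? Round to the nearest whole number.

600

Expected survivors = N0 · l_5 = 2500 × 0.24 = 600 → 600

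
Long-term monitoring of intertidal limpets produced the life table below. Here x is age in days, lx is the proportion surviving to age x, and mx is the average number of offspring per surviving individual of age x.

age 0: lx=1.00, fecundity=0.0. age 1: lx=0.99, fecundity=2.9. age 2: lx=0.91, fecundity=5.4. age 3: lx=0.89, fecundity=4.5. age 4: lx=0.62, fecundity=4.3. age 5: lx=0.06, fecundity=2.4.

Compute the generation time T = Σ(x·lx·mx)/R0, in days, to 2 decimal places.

2.47

lx·mx: 0, 2.871, 4.914, 4.005, 2.666, 0.144 → R0 = 14.6
x·lx·mx: 0, 2.871, 9.828, 12.015, 10.664, 0.72 → Σ = 36.098
T = 36.098 / 14.6 = 2.472466… → 2.47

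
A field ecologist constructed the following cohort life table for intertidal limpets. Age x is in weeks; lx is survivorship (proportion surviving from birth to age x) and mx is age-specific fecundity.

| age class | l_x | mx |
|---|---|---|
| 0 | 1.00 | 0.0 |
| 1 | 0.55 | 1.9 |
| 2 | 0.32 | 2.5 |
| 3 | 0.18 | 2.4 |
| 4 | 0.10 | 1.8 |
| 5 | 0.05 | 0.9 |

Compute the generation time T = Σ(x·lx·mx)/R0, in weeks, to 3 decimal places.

1.953

lx·mx: 0, 1.045, 0.8, 0.432, 0.18, 0.045 → R0 = 2.502
x·lx·mx: 0, 1.045, 1.6, 1.296, 0.72, 0.225 → Σ = 4.886
T = 4.886 / 2.502 = 1.952838… → 1.953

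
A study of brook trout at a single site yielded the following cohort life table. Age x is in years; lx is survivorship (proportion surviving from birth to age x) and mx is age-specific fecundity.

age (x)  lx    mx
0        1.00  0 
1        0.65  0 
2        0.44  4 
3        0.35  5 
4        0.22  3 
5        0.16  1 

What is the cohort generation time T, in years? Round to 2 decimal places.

2.82

lx·mx: 0, 0, 1.76, 1.75, 0.66, 0.16 → R0 = 4.33
x·lx·mx: 0, 0, 3.52, 5.25, 2.64, 0.8 → Σ = 12.21
T = 12.21 / 4.33 = 2.819861… → 2.82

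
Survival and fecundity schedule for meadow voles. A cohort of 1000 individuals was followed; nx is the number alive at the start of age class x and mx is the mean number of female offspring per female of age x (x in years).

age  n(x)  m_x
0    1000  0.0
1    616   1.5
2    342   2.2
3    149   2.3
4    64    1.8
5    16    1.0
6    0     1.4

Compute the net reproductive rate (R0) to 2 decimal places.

2.15

lx = nx/n0 = nx/1000: 1, 0.616, 0.342, 0.149, 0.064, 0.016, 0
lx·mx by age: 0, 0.924, 0.7524, 0.3427, 0.1152, 0.016, 0
R0 = Σ lx·mx = 2.1503 → 2.15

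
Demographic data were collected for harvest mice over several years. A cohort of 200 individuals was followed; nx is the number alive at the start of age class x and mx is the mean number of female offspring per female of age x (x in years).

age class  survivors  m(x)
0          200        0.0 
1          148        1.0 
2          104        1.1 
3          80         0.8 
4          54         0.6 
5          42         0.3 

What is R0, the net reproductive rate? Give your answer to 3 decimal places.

lx = nx/n0 = nx/200: 1, 0.74, 0.52, 0.4, 0.27, 0.21
lx·mx by age: 0, 0.74, 0.572, 0.32, 0.162, 0.063
R0 = Σ lx·mx = 1.857 → 1.857

1.857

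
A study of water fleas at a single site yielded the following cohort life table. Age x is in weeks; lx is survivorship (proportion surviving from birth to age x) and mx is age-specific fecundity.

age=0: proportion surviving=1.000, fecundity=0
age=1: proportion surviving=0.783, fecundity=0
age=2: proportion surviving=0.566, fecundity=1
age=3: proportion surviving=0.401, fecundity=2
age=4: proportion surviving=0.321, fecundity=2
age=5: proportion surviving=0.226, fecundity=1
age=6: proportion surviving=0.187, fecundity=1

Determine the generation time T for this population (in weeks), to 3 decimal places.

lx·mx: 0, 0, 0.566, 0.802, 0.642, 0.226, 0.187 → R0 = 2.423
x·lx·mx: 0, 0, 1.132, 2.406, 2.568, 1.13, 1.122 → Σ = 8.358
T = 8.358 / 2.423 = 3.449443… → 3.449

3.449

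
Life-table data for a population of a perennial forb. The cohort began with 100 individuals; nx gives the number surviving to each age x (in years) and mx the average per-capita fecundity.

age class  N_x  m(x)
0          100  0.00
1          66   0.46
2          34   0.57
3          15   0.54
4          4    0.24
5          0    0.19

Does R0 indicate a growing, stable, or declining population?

lx = nx/n0 = nx/100: 1, 0.66, 0.34, 0.15, 0.04, 0
R0 = Σ lx·mx = 0 + 0.3036 + 0.1938 + 0.081 + 0.0096 + 0 = 0.588
R0 < 1, so the population is declining.

declining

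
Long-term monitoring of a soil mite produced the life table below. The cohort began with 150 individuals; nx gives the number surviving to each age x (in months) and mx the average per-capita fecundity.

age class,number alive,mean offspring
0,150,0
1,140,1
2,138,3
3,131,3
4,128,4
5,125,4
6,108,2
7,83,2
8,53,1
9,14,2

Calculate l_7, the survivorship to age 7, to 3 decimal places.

l_7 = n_7/n_0 = 83/150 = 0.553333… → 0.553

0.553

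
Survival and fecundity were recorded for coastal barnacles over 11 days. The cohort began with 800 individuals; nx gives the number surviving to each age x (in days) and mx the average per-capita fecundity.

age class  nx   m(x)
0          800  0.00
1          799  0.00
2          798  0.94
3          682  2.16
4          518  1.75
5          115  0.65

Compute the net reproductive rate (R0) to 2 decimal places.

lx = nx/n0 = nx/800: 1, 0.99875, 0.9975, 0.8525, 0.6475, 0.14375
lx·mx by age: 0, 0, 0.93765, 1.8414, 1.133125, 0.093438…
R0 = Σ lx·mx = 4.005613… → 4.01

4.01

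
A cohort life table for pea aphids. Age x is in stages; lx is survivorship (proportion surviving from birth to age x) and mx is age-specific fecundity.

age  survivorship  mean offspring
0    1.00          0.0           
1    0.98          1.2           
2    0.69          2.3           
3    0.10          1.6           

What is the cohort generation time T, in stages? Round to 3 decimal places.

lx·mx: 0, 1.176, 1.587, 0.16 → R0 = 2.923
x·lx·mx: 0, 1.176, 3.174, 0.48 → Σ = 4.83
T = 4.83 / 2.923 = 1.652412… → 1.652

1.652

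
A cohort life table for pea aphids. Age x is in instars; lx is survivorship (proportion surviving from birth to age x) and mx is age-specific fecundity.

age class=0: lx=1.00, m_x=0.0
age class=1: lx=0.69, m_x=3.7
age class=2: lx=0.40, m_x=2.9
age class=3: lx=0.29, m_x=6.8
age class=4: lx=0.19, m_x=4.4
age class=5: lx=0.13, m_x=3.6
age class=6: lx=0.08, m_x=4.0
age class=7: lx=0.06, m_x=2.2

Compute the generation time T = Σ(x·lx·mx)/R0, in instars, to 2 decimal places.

lx·mx: 0, 2.553, 1.16, 1.972, 0.836, 0.468, 0.32, 0.132 → R0 = 7.441
x·lx·mx: 0, 2.553, 2.32, 5.916, 3.344, 2.34, 1.92, 0.924 → Σ = 19.317
T = 19.317 / 7.441 = 2.596022… → 2.60

2.60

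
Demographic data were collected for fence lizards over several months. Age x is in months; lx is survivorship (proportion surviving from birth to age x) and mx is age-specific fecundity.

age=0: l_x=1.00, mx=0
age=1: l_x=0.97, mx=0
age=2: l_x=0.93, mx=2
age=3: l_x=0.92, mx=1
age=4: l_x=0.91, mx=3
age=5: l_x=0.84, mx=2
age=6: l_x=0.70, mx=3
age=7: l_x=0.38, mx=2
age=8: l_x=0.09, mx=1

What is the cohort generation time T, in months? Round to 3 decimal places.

lx·mx: 0, 0, 1.86, 0.92, 2.73, 1.68, 2.1, 0.76, 0.09 → R0 = 10.14
x·lx·mx: 0, 0, 3.72, 2.76, 10.92, 8.4, 12.6, 5.32, 0.72 → Σ = 44.44
T = 44.44 / 10.14 = 4.382643… → 4.383

4.383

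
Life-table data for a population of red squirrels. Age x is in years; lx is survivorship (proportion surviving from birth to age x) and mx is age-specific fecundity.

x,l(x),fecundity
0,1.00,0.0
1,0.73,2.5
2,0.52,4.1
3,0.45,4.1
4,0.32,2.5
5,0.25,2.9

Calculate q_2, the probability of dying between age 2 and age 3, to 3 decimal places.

0.135

q_2 = (l_2 − l_3) / l_2 = (0.52 − 0.45) / 0.52
     = 0.07 / 0.52 = 0.134615… → 0.135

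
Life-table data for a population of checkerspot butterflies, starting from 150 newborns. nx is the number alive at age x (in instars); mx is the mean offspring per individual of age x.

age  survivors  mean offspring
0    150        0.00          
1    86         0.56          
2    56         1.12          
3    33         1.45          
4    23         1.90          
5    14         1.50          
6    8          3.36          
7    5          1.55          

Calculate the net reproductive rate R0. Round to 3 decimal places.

lx = nx/n0 = nx/150: 1, 0.57333…, 0.37333…, 0.22, 0.15333…, 0.09333…, 0.05333…, 0.03333…
lx·mx by age: 0, 0.321067…, 0.418133…, 0.319, 0.291333…, 0.14…, 0.1792…, 0.051667…
R0 = Σ lx·mx = 1.7204… → 1.720

1.720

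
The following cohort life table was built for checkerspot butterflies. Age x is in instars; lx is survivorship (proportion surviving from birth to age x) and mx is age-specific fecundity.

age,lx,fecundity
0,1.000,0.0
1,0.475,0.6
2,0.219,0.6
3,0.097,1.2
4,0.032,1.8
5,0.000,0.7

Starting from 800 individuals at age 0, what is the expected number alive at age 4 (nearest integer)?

Expected survivors = N0 · l_4 = 800 × 0.032 = 25.6 → 26

26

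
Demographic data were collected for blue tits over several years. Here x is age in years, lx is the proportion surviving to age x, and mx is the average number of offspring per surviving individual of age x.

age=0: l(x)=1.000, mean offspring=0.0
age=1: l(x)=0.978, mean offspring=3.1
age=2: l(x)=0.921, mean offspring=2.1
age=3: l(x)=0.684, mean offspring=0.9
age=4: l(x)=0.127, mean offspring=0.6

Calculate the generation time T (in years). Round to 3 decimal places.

lx·mx: 0, 3.0318, 1.9341, 0.6156, 0.0762 → R0 = 5.6577
x·lx·mx: 0, 3.0318, 3.8682, 1.8468, 0.3048 → Σ = 9.0516
T = 9.0516 / 5.6577 = 1.599873… → 1.600

1.600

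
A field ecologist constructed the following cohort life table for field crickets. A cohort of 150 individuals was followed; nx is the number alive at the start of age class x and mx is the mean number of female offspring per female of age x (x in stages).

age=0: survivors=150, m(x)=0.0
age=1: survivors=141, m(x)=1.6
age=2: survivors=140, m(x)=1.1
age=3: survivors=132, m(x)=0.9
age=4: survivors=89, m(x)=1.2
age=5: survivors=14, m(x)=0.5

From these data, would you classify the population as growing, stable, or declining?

lx = nx/n0 = nx/150: 1, 0.94, 0.93333…, 0.88, 0.59333…, 0.09333…
R0 = Σ lx·mx = 0 + 1.504 + 1.026667… + 0.792 + 0.712… + 0.046667… = 4.081333…
R0 > 1, so the population is growing.

growing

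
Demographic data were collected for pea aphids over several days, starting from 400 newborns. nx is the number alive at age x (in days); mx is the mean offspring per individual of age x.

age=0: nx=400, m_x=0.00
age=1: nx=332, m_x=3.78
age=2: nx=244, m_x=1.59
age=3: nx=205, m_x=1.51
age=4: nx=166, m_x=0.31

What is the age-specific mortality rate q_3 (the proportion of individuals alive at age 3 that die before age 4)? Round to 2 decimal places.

0.19

lx = nx/n0 = nx/400: 1, 0.83, 0.61, 0.5125, 0.415
q_3 = (l_3 − l_4) / l_3 = (0.5125 − 0.415) / 0.5125
     = 0.0975 / 0.5125 = 0.190244… → 0.19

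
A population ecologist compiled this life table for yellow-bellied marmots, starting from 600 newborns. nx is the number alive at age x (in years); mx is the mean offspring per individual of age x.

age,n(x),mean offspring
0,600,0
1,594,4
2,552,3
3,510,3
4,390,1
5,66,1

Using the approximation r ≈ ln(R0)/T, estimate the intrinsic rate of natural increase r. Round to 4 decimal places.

1.1403

lx = nx/n0 = nx/600: 1, 0.99, 0.92, 0.85, 0.65, 0.11
R0 = Σ lx·mx = 0 + 3.96 + 2.76 + 2.55 + 0.65 + 0.11 = 10.03
Σ x·lx·mx = 20.28; T = 20.28/10.03 = 2.02193…
r ≈ ln(R0)/T = ln(10.03)/2.02193… = 1.140285… → 1.1403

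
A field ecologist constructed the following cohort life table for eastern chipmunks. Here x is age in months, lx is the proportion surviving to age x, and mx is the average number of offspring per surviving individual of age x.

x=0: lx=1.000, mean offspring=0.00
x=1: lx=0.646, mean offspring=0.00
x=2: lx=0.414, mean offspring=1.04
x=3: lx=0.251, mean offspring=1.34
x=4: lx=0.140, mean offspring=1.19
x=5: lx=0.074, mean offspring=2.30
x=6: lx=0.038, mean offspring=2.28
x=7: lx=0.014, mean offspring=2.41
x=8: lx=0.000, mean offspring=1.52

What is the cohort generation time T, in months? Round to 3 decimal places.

lx·mx: 0, 0, 0.43056, 0.33634, 0.1666, 0.1702, 0.08664, 0.03374, 0 → R0 = 1.22408
x·lx·mx: 0, 0, 0.86112, 1.00902, 0.6664, 0.851, 0.51984, 0.23618, 0 → Σ = 4.14356
T = 4.14356 / 1.22408 = 3.38504… → 3.385

3.385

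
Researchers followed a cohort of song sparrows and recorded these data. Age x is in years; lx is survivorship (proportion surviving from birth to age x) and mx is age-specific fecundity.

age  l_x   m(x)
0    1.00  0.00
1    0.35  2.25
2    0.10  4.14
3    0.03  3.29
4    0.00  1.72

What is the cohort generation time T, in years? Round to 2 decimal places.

1.47

lx·mx: 0, 0.7875, 0.414, 0.0987, 0 → R0 = 1.3002
x·lx·mx: 0, 0.7875, 0.828, 0.2961, 0 → Σ = 1.9116
T = 1.9116 / 1.3002 = 1.470235… → 1.47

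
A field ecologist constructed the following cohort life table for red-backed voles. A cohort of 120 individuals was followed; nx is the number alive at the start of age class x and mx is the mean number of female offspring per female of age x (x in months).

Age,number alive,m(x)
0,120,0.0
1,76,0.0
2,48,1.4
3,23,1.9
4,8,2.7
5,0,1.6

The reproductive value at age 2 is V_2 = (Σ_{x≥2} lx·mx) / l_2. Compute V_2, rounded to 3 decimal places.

2.760

lx = nx/n0 = nx/120: 1, 0.63333…, 0.4, 0.19167…, 0.06667…, 0
lx·mx for x ≥ 2: 0.56, 0.364167…, 0.18…, 0 → sum = 1.104167…
V_2 = 1.104167… / l_2 = 1.104167… / 0.4 = 2.760417… → 2.760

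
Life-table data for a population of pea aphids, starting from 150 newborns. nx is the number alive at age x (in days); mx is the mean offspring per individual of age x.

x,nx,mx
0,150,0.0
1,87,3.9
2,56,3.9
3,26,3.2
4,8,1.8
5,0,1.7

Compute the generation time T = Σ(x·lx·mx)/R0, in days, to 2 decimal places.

lx = nx/n0 = nx/150: 1, 0.58, 0.37333…, 0.17333…, 0.05333…, 0
lx·mx: 0, 2.262, 1.456…, 0.554667…, 0.096…, 0 → R0 = 4.368667…
x·lx·mx: 0, 2.262, 2.912…, 1.664…, 0.384…, 0 → Σ = 7.222…
T = 7.222… / 4.368667… = 1.653136… → 1.65

1.65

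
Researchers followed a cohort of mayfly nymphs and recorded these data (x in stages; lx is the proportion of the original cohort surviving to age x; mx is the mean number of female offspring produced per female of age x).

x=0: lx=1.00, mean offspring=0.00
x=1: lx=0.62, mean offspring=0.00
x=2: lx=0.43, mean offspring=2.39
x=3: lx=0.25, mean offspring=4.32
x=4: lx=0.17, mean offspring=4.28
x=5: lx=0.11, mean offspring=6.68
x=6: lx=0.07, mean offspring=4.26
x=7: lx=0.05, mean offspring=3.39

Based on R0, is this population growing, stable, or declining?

R0 = Σ lx·mx = 0 + 0 + 1.0277 + 1.08 + 0.7276 + 0.7348 + 0.2982 + 0.1695 = 4.0378
R0 > 1, so the population is growing.

growing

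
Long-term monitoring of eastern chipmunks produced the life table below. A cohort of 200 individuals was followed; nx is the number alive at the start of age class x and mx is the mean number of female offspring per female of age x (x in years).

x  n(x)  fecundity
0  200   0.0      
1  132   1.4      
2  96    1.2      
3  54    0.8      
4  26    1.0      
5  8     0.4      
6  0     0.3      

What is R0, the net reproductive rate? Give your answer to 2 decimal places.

1.86

lx = nx/n0 = nx/200: 1, 0.66, 0.48, 0.27, 0.13, 0.04, 0
lx·mx by age: 0, 0.924, 0.576, 0.216, 0.13, 0.016, 0
R0 = Σ lx·mx = 1.862 → 1.86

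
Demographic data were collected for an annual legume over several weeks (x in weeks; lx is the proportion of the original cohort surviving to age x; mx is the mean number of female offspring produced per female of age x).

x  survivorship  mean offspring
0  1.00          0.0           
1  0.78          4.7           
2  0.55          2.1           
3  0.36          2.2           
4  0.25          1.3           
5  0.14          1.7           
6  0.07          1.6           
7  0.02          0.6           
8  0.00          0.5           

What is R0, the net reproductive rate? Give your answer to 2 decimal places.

6.30

lx·mx by age: 0, 3.666, 1.155, 0.792, 0.325, 0.238, 0.112, 0.012, 0
R0 = Σ lx·mx = 6.3 → 6.30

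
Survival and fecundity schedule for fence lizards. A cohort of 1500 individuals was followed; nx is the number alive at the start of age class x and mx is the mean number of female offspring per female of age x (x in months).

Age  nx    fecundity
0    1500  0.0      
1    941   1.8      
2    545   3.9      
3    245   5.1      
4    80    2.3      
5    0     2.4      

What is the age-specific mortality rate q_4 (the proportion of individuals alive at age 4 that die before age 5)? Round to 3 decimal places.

1.000

lx = nx/n0 = nx/1500: 1, 0.62733…, 0.36333…, 0.16333…, 0.05333…, 0
q_4 = (l_4 − l_5) / l_4 = (0.053333… − 0) / 0.053333…
     = 0.053333… / 0.053333… = 1 → 1.000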